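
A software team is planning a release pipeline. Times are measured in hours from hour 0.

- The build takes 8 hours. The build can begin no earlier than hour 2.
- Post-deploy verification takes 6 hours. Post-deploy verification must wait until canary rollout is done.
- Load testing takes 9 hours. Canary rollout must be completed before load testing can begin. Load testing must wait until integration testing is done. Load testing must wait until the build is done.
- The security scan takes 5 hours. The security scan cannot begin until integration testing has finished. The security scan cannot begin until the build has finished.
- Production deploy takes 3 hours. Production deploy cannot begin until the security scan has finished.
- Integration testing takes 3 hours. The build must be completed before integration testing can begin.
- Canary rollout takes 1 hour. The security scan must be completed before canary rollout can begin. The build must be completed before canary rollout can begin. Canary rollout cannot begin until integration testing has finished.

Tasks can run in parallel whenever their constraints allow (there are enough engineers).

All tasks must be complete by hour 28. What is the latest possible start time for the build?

2

Load testing has no dependents, so it just needs to finish by hour 28. Starting by 28 − 9 = hour 19 achieves that.
Post-deploy verification has no dependents, so it just needs to finish by hour 28. Starting by 28 − 6 = hour 22 achieves that.
Canary rollout feeds load testing (must start by hour 19); post-deploy verification (must start by hour 22). Taking the minimum, canary rollout must finish by hour 19 and start by 19 − 1 = hour 18.
Nothing follows production deploy; the deadline of hour 28 is its only limit. It must start by 28 − 3 = hour 25.
The security scan has several dependents: canary rollout (must start by hour 18); production deploy (must start by hour 25). The earliest of those limits is hour 18, so the security scan must start by 18 − 5 = hour 13.
Integration testing feeds the security scan (must start by hour 13); canary rollout (must start by hour 18); load testing (must start by hour 19). Taking the minimum, integration testing must finish by hour 13 and start by 13 − 3 = hour 10.
The build feeds integration testing (must start by hour 10); the security scan (must start by hour 13); canary rollout (must start by hour 18); load testing (must start by hour 19). Taking the minimum, the build must finish by hour 10 and start by 10 − 8 = hour 2.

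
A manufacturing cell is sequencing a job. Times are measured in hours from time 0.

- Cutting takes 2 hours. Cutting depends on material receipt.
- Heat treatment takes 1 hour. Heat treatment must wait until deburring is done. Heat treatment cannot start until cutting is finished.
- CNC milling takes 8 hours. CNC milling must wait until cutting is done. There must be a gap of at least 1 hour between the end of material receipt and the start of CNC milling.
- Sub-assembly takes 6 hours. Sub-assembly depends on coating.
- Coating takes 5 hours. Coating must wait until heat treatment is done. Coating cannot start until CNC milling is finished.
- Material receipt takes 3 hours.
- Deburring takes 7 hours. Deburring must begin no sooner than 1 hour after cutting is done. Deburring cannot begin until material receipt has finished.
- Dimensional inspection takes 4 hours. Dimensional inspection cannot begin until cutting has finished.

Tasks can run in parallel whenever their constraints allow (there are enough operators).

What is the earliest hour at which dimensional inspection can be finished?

9

Nothing blocks material receipt, so it runs from hour 0 to hour 3.
After material receipt (finishes hour 3), cutting can start at hour 3 and finishes at hour 5.
Dimensional inspection cannot begin until cutting (finishes hour 5). It runs from hour 5 to 5 + 4 = hour 9.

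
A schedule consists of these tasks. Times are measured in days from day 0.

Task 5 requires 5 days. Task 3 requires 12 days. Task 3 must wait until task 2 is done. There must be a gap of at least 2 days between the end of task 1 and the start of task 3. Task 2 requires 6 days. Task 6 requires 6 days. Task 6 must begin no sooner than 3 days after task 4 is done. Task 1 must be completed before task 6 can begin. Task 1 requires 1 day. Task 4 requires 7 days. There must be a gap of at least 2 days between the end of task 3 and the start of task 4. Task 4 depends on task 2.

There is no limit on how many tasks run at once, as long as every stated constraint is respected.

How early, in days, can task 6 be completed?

36

Nothing blocks task 2, so it runs from day 0 to day 6.
Task 1 has no prerequisites, so it starts at day 0 and finishes at day 1.
For task 3: task 2 (finishes day 6); task 1 (finishes day 1, plus 2-day gap → day 3). Taking the maximum gives a start of day 6, and it finishes at 6 + 12 = day 18.
Task 4 needs all of task 3 (finishes day 18, plus 2-day gap → day 20); task 2 (finishes day 6). That puts its earliest start at day 20; it finishes at 20 + 7 = day 27.
For task 6: task 4 (finishes day 27, plus 3-day gap → day 30); task 1 (finishes day 1). Taking the maximum gives a start of day 30, and it finishes at 30 + 6 = day 36.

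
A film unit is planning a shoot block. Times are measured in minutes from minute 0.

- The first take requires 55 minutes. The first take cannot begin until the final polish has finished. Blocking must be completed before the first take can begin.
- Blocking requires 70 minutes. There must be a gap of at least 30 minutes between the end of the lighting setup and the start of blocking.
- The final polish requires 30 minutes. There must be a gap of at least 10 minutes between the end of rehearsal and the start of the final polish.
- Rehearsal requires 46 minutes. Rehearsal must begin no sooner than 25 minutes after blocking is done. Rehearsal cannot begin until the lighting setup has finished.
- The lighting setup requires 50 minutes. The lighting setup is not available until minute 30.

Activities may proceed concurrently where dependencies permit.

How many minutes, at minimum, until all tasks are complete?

The lighting setup cannot begin until its own release at minute 30. It runs from minute 30 to 30 + 50 = minute 80.
Blocking cannot begin until the lighting setup (finishes minute 80, plus 30-minute gap → minute 110). It runs from minute 110 to 110 + 70 = minute 180.
Rehearsal needs all of blocking (finishes minute 180, plus 25-minute gap → minute 205); the lighting setup (finishes minute 80). That puts its earliest start at minute 205; it finishes at 205 + 46 = minute 251.
The final polish cannot begin until rehearsal (finishes minute 251, plus 10-minute gap → minute 261). It runs from minute 261 to 261 + 30 = minute 291.
For the first take: the final polish (finishes minute 291); blocking (finishes minute 180). Taking the maximum gives a start of minute 291, and it finishes at 291 + 55 = minute 346.
All tasks are finished once the last one completes. Finish times: The lighting setup at 80, Blocking at 180, Rehearsal at 251, The final polish at 291, The first take at 346. The latest is minute 346.

346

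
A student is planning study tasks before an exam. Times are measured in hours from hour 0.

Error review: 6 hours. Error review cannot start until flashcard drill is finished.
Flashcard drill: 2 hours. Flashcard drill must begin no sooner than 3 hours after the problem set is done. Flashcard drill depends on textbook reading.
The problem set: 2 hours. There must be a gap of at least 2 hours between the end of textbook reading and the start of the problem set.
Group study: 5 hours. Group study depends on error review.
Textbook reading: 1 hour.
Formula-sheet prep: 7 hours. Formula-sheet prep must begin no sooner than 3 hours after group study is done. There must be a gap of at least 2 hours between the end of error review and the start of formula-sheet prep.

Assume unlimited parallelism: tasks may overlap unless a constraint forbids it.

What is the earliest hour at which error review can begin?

Nothing blocks textbook reading, so it runs from hour 0 to hour 1.
The problem set waits on textbook reading (finishes hour 1, plus 2-hour gap → hour 3), so it starts at hour 3 and finishes at 3 + 2 = hour 5.
Flashcard drill needs all of the problem set (finishes hour 5, plus 3-hour gap → hour 8); textbook reading (finishes hour 1). That puts its earliest start at hour 8; it finishes at 8 + 2 = hour 10.
Error review waits on flashcard drill (finishes hour 10), so the earliest it can start is hour 10.

10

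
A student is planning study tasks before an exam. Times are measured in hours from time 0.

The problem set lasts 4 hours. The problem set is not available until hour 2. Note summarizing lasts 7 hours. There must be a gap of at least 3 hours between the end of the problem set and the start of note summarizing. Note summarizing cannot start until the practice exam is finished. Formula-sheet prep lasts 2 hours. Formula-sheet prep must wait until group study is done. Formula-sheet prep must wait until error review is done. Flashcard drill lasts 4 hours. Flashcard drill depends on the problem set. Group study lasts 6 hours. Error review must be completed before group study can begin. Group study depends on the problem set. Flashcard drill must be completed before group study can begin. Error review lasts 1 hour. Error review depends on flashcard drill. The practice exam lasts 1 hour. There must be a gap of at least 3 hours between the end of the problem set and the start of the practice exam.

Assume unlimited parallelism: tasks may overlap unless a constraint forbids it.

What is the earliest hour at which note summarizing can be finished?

17

The problem set cannot begin until its own release at hour 2. It runs from hour 2 to 2 + 4 = hour 6.
The practice exam cannot begin until the problem set (finishes hour 6, plus 3-hour gap → hour 9). It runs from hour 9 to 9 + 1 = hour 10.
Note summarizing needs all of the problem set (finishes hour 6, plus 3-hour gap → hour 9); the practice exam (finishes hour 10). That puts its earliest start at hour 10; it finishes at 10 + 7 = hour 17.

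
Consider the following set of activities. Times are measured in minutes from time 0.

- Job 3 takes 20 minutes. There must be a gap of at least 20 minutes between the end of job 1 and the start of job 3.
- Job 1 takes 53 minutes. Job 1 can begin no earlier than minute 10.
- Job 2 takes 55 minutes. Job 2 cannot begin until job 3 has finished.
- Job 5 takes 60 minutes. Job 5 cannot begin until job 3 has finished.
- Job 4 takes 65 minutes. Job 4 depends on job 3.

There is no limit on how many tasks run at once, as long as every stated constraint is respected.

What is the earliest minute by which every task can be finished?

Job 1 cannot begin until its own release at minute 10. It runs from minute 10 to 10 + 53 = minute 63.
Job 3 waits on job 1 (finishes minute 63, plus 20-minute gap → minute 83), so it starts at minute 83 and finishes at 83 + 20 = minute 103.
Job 5 waits on job 3 (finishes minute 103), so it starts at minute 103 and finishes at 103 + 60 = minute 163.
Job 4 cannot begin until job 3 (finishes minute 103). It runs from minute 103 to 103 + 65 = minute 168.
Job 2 waits on job 3 (finishes minute 103), so it starts at minute 103 and finishes at 103 + 55 = minute 158.
All tasks are finished once the last one completes. Finish times: Job 1 at 63, Job 2 at 158, Job 3 at 103, Job 4 at 168, Job 5 at 163. The latest is minute 168.

168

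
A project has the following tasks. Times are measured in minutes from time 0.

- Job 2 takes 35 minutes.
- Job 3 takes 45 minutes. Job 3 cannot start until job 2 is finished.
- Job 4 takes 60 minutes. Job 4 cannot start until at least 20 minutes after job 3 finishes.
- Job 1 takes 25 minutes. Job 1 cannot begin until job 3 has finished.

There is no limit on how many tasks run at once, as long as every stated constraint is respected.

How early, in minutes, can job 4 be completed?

160

Job 2 has no prerequisites, so it starts at minute 0 and finishes at minute 35.
After job 2 (finishes minute 35), job 3 can start at minute 35 and finishes at minute 80.
Job 4 cannot begin until job 3 (finishes minute 80, plus 20-minute gap → minute 100). It runs from minute 100 to 100 + 60 = minute 160.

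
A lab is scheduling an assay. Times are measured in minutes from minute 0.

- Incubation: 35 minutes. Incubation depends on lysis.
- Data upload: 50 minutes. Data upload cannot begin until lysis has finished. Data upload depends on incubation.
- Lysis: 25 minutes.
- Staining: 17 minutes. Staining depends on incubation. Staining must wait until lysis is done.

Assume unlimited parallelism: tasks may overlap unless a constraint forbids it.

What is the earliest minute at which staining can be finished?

Lysis has no prerequisites, so it starts at minute 0 and finishes at minute 25.
After lysis (finishes minute 25), incubation can start at minute 25 and finishes at minute 60.
Staining cannot start until incubation (finishes minute 60); lysis (finishes minute 25). The controlling bound is minute 60, so staining finishes at 60 + 17 = minute 77.

77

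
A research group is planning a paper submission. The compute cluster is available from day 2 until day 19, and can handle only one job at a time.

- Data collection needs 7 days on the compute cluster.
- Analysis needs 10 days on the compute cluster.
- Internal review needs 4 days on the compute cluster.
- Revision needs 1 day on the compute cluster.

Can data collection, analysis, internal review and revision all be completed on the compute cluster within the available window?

The compute cluster window is 19 − 2 = 17 days.
Running back to back, the jobs need 7 + 10 + 4 + 1 = 22 days on the compute cluster.
Since 22 > 17, they cannot all fit.

No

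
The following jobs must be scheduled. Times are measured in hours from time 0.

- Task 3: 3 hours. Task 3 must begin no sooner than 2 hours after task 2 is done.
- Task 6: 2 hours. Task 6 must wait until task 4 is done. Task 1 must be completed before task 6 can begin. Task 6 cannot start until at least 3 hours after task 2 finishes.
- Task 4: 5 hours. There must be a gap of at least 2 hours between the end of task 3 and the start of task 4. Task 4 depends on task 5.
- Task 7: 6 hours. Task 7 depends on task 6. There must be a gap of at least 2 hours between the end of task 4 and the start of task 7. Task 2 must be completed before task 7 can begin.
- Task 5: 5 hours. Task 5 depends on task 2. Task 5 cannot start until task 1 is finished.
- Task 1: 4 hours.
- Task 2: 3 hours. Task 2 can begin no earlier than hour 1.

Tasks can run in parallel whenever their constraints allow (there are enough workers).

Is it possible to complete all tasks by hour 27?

Task 2 waits on its own release at hour 1, so it starts at hour 1 and finishes at 1 + 3 = hour 4.
Task 3 waits on task 2 (finishes hour 4, plus 2-hour gap → hour 6), so it starts at hour 6 and finishes at 6 + 3 = hour 9.
Nothing blocks task 1, so it runs from hour 0 to hour 4.
Task 5 cannot start until task 2 (finishes hour 4); task 1 (finishes hour 4). The controlling bound is hour 4, so task 5 finishes at 4 + 5 = hour 9.
For task 4: task 3 (finishes hour 9, plus 2-hour gap → hour 11); task 5 (finishes hour 9). Taking the maximum gives a start of hour 11, and it finishes at 11 + 5 = hour 16.
For task 6: task 4 (finishes hour 16); task 1 (finishes hour 4); task 2 (finishes hour 4, plus 3-hour gap → hour 7). Taking the maximum gives a start of hour 16, and it finishes at 16 + 2 = hour 18.
Task 7 needs all of task 6 (finishes hour 18); task 4 (finishes hour 16, plus 2-hour gap → hour 18); task 2 (finishes hour 4). That puts its earliest start at hour 18; it finishes at 18 + 6 = hour 24.
Every task is finished by hour 24, which is no later than the deadline of 27, so the schedule is feasible.

Yes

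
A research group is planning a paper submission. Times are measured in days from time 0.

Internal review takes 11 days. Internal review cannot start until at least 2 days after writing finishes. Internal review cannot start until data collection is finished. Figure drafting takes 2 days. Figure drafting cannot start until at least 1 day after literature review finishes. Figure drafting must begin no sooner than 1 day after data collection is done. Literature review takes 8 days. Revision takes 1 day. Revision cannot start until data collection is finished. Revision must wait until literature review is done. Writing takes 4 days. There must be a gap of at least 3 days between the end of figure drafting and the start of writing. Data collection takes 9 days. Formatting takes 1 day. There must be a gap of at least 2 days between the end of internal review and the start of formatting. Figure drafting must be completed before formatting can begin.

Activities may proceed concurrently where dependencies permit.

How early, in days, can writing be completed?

19

Nothing blocks data collection, so it runs from day 0 to day 9.
Literature review has no prerequisites, so it starts at day 0 and finishes at day 8.
Figure drafting cannot start until literature review (finishes day 8, plus 1-day gap → day 9); data collection (finishes day 9, plus 1-day gap → day 10). The controlling bound is day 10, so figure drafting finishes at 10 + 2 = day 12.
Writing waits on figure drafting (finishes day 12, plus 3-day gap → day 15), so it starts at day 15 and finishes at 15 + 4 = day 19.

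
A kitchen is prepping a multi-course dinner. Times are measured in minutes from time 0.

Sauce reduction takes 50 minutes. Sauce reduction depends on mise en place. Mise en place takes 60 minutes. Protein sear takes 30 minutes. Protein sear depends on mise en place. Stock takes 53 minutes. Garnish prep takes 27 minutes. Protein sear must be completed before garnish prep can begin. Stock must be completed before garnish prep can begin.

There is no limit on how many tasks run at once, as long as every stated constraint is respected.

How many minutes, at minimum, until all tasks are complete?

Stock can start immediately at minute 0; it finishes at minute 53.
Mise en place has no prerequisites, so it starts at minute 0 and finishes at minute 60.
Sauce reduction waits on mise en place (finishes minute 60), so it starts at minute 60 and finishes at 60 + 50 = minute 110.
After mise en place (finishes minute 60), protein sear can start at minute 60 and finishes at minute 90.
Garnish prep needs all of protein sear (finishes minute 90); stock (finishes minute 53). That puts its earliest start at minute 90; it finishes at 90 + 27 = minute 117.
All tasks are finished once the last one completes. Finish times: Mise en place at 60, Stock at 53, Protein sear at 90, Sauce reduction at 110, Garnish prep at 117. The latest is minute 117.

117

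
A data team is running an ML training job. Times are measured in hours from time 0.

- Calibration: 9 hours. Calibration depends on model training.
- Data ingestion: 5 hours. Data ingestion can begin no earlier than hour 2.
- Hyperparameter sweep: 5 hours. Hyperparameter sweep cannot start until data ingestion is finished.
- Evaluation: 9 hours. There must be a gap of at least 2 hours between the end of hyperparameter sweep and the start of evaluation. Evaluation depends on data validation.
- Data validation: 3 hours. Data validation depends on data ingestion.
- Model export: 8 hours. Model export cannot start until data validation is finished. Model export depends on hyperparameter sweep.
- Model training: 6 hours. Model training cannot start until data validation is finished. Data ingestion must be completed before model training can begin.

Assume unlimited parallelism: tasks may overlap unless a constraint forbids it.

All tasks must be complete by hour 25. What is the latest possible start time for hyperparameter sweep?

9

Evaluation must finish by hour 25; it takes 9 hours, so it must start by 25 − 9 = hour 16.
To finish by hour 25, model export (duration 8) must start no later than hour 17.
Hyperparameter sweep has several dependents: evaluation (must start by hour 16, minus 2-hour gap → hour 14); model export (must start by hour 17). The earliest of those limits is hour 14, so hyperparameter sweep must start by 14 − 5 = hour 9.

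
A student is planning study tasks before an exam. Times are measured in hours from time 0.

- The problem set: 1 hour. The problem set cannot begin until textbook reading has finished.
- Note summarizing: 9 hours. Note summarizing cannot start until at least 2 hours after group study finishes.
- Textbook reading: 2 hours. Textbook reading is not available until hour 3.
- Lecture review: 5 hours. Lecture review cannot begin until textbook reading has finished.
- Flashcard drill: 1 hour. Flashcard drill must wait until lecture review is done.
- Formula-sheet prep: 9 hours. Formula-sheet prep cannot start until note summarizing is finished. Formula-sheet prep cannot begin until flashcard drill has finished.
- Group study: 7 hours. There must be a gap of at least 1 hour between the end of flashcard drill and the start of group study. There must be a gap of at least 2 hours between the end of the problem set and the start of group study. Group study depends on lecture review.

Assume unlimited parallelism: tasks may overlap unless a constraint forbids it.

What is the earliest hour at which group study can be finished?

19

Textbook reading waits on its own release at hour 3, so it starts at hour 3 and finishes at 3 + 2 = hour 5.
After textbook reading (finishes hour 5), the problem set can start at hour 5 and finishes at hour 6.
Lecture review waits on textbook reading (finishes hour 5), so it starts at hour 5 and finishes at 5 + 5 = hour 10.
Flashcard drill cannot begin until lecture review (finishes hour 10). It runs from hour 10 to 10 + 1 = hour 11.
For group study: flashcard drill (finishes hour 11, plus 1-hour gap → hour 12); the problem set (finishes hour 6, plus 2-hour gap → hour 8); lecture review (finishes hour 10). Taking the maximum gives a start of hour 12, and it finishes at 12 + 7 = hour 19.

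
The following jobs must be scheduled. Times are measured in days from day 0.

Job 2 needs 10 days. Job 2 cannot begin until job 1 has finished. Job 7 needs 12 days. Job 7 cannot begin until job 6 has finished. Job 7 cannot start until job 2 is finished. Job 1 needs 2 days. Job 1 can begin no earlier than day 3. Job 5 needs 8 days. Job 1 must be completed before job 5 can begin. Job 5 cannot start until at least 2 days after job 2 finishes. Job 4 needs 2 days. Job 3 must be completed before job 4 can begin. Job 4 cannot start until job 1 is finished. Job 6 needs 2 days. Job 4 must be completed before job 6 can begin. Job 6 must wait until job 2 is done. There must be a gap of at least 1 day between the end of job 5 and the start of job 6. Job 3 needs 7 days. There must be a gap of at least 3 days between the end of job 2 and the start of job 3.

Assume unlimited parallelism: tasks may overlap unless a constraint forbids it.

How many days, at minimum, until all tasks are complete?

Job 1 waits on its own release at day 3, so it starts at day 3 and finishes at 3 + 2 = day 5.
After job 1 (finishes day 5), job 2 can start at day 5 and finishes at day 15.
Job 5 cannot start until job 1 (finishes day 5); job 2 (finishes day 15, plus 2-day gap → day 17). The controlling bound is day 17, so job 5 finishes at 17 + 8 = day 25.
Job 3 cannot begin until job 2 (finishes day 15, plus 3-day gap → day 18). It runs from day 18 to 18 + 7 = day 25.
For job 4: job 3 (finishes day 25); job 1 (finishes day 5). Taking the maximum gives a start of day 25, and it finishes at 25 + 2 = day 27.
Job 6 has to wait for job 4 (finishes day 27); job 2 (finishes day 15); job 5 (finishes day 25, plus 1-day gap → day 26). The latest of these is day 27, so job 6 runs day 27 to 27 + 2 = day 29.
Job 7 needs all of job 6 (finishes day 29); job 2 (finishes day 15). That puts its earliest start at day 29; it finishes at 29 + 12 = day 41.
All tasks are finished once the last one completes. Finish times: Job 1 at 5, Job 2 at 15, Job 3 at 25, Job 4 at 27, Job 5 at 25, Job 6 at 29, Job 7 at 41. The latest is day 41.

41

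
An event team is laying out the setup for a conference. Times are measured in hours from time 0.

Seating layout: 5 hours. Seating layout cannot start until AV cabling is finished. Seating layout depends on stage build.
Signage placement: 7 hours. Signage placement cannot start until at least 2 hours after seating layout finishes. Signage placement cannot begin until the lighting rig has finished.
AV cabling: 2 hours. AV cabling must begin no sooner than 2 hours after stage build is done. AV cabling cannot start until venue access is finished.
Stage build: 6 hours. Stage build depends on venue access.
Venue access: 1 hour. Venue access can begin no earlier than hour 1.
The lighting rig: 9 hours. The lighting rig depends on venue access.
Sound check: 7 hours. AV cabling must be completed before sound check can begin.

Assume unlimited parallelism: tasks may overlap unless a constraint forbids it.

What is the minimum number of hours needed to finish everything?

26

Venue access waits on its own release at hour 1, so it starts at hour 1 and finishes at 1 + 1 = hour 2.
The lighting rig waits on venue access (finishes hour 2), so it starts at hour 2 and finishes at 2 + 9 = hour 11.
Stage build cannot begin until venue access (finishes hour 2). It runs from hour 2 to 2 + 6 = hour 8.
AV cabling has to wait for stage build (finishes hour 8, plus 2-hour gap → hour 10); venue access (finishes hour 2). The latest of these is hour 10, so AV cabling runs hour 10 to 10 + 2 = hour 12.
Sound check cannot begin until AV cabling (finishes hour 12). It runs from hour 12 to 12 + 7 = hour 19.
Seating layout has to wait for AV cabling (finishes hour 12); stage build (finishes hour 8). The latest of these is hour 12, so seating layout runs hour 12 to 12 + 5 = hour 17.
Signage placement cannot start until seating layout (finishes hour 17, plus 2-hour gap → hour 19); the lighting rig (finishes hour 11). The controlling bound is hour 19, so signage placement finishes at 19 + 7 = hour 26.
All tasks are finished once the last one completes. Finish times: Venue access at 2, Stage build at 8, The lighting rig at 11, AV cabling at 12, Seating layout at 17, Signage placement at 26, Sound check at 19. The latest is hour 26.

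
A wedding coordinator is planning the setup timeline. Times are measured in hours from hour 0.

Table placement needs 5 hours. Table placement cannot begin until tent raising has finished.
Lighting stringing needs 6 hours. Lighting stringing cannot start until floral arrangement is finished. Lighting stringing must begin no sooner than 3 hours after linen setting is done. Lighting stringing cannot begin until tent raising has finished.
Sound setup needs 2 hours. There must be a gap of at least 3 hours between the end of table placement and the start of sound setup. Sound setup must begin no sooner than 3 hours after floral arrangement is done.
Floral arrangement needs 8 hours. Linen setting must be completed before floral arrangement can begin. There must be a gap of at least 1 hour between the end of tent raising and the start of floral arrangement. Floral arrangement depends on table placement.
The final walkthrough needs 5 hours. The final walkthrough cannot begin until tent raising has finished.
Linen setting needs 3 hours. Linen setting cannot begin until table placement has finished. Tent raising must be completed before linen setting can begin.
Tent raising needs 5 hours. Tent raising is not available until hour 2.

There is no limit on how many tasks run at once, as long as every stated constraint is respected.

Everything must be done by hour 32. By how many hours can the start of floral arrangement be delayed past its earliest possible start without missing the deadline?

3

After its own release at hour 2, tent raising can start at hour 2 and finishes at hour 7.
Table placement cannot begin until tent raising (finishes hour 7). It runs from hour 7 to 7 + 5 = hour 12.
For linen setting: table placement (finishes hour 12); tent raising (finishes hour 7). Taking the maximum gives a start of hour 12, and it finishes at 12 + 3 = hour 15.
Floral arrangement needs all of linen setting (finishes hour 15); tent raising (finishes hour 7, plus 1-hour gap → hour 8); table placement (finishes hour 12). That puts its earliest start at hour 15; it finishes at 15 + 8 = hour 23.

Working backward from the deadline:
To finish by hour 32, lighting stringing (duration 6) must start no later than hour 26.
Sound setup has no dependents, so it just needs to finish by hour 32. Starting by 32 − 2 = hour 30 achieves that.
Floral arrangement must finish in time for lighting stringing (must start by hour 26); sound setup (must start by hour 30, minus 3-hour gap → hour 27). The tightest is hour 26, so floral arrangement must start by 26 − 8 = hour 18.
So floral arrangement can start as early as hour 15 and as late as hour 18, giving 18 − 15 = 3 hours of slack.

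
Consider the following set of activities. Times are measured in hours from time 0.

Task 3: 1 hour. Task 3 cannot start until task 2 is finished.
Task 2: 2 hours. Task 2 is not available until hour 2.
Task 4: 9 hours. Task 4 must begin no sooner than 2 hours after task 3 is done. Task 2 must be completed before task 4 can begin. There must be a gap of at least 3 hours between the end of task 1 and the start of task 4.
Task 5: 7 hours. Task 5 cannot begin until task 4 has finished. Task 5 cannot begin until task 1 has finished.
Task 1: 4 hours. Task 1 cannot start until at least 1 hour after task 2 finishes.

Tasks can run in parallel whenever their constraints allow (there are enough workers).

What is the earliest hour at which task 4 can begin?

Task 2 waits on its own release at hour 2, so it starts at hour 2 and finishes at 2 + 2 = hour 4.
After task 2 (finishes hour 4), task 3 can start at hour 4 and finishes at hour 5.
After task 2 (finishes hour 4, plus 1-hour gap → hour 5), task 1 can start at hour 5 and finishes at hour 9.
Task 4 waits on task 3 (finishes hour 5, plus 2-hour gap → hour 7); task 2 (finishes hour 4); task 1 (finishes hour 9, plus 3-hour gap → hour 12). The latest of these is hour 12, which is the earliest task 4 can start.

12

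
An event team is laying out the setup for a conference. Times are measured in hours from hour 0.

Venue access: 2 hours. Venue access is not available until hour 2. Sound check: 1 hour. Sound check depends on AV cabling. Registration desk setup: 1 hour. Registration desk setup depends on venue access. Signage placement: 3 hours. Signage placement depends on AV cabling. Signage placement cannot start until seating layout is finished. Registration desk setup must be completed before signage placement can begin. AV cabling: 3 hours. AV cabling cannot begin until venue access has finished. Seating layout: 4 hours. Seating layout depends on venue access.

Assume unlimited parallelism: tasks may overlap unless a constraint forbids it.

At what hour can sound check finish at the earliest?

Venue access waits on its own release at hour 2, so it starts at hour 2 and finishes at 2 + 2 = hour 4.
AV cabling waits on venue access (finishes hour 4), so it starts at hour 4 and finishes at 4 + 3 = hour 7.
Sound check cannot begin until AV cabling (finishes hour 7). It runs from hour 7 to 7 + 1 = hour 8.

8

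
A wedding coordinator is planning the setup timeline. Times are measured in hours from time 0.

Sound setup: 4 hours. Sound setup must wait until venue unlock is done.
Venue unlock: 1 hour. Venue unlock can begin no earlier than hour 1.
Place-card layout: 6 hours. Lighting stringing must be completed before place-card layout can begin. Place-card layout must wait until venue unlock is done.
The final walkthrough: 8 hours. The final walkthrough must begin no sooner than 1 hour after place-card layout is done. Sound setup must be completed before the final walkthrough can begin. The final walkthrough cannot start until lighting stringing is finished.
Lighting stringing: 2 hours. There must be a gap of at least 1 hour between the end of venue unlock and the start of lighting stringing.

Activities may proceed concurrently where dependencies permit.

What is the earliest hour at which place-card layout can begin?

After its own release at hour 1, venue unlock can start at hour 1 and finishes at hour 2.
Lighting stringing waits on venue unlock (finishes hour 2, plus 1-hour gap → hour 3), so it starts at hour 3 and finishes at 3 + 2 = hour 5.
Place-card layout waits on lighting stringing (finishes hour 5); venue unlock (finishes hour 2). The latest of these is hour 5, which is the earliest place-card layout can start.

5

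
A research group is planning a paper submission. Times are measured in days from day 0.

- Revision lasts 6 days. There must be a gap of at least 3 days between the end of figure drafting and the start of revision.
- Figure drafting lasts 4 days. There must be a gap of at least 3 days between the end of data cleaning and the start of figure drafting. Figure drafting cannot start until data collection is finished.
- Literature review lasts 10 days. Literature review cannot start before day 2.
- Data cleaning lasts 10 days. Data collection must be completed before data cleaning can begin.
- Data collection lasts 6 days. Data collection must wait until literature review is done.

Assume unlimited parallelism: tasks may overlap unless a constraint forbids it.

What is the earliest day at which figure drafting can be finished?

35

Literature review cannot begin until its own release at day 2. It runs from day 2 to 2 + 10 = day 12.
Data collection waits on literature review (finishes day 12), so it starts at day 12 and finishes at 12 + 6 = day 18.
Data cleaning waits on data collection (finishes day 18), so it starts at day 18 and finishes at 18 + 10 = day 28.
For figure drafting: data cleaning (finishes day 28, plus 3-day gap → day 31); data collection (finishes day 18). Taking the maximum gives a start of day 31, and it finishes at 31 + 4 = day 35.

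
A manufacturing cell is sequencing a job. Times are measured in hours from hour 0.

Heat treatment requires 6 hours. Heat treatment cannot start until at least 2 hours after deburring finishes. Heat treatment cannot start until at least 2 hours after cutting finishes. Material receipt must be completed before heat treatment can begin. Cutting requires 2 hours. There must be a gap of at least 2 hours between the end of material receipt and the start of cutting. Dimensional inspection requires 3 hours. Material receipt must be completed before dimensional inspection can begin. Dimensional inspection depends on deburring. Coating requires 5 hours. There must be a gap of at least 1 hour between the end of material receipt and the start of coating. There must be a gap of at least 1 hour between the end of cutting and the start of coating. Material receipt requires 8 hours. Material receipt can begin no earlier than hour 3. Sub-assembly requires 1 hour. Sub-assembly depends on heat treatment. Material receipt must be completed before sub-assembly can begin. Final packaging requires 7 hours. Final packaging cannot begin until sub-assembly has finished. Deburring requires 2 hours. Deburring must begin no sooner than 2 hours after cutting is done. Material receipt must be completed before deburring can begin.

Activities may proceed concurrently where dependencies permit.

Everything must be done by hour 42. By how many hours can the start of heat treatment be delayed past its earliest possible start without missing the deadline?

7

After its own release at hour 3, material receipt can start at hour 3 and finishes at hour 11.
Cutting cannot begin until material receipt (finishes hour 11, plus 2-hour gap → hour 13). It runs from hour 13 to 13 + 2 = hour 15.
Deburring needs all of cutting (finishes hour 15, plus 2-hour gap → hour 17); material receipt (finishes hour 11). That puts its earliest start at hour 17; it finishes at 17 + 2 = hour 19.
For heat treatment: deburring (finishes hour 19, plus 2-hour gap → hour 21); cutting (finishes hour 15, plus 2-hour gap → hour 17); material receipt (finishes hour 11). Taking the maximum gives a start of hour 21, and it finishes at 21 + 6 = hour 27.

Working backward from the deadline:
Final packaging has no dependents, so it just needs to finish by hour 42. Starting by 42 − 7 = hour 35 achieves that.
Sub-assembly must finish before final packaging (must start by hour 35). With a 1-hour duration, sub-assembly must start by 35 − 1 = hour 34.
Heat treatment feeds into sub-assembly (must start by hour 34); so heat treatment must finish by hour 34 and therefore start by hour 28.
So heat treatment can start as early as hour 21 and as late as hour 28, giving 28 − 21 = 7 hours of slack.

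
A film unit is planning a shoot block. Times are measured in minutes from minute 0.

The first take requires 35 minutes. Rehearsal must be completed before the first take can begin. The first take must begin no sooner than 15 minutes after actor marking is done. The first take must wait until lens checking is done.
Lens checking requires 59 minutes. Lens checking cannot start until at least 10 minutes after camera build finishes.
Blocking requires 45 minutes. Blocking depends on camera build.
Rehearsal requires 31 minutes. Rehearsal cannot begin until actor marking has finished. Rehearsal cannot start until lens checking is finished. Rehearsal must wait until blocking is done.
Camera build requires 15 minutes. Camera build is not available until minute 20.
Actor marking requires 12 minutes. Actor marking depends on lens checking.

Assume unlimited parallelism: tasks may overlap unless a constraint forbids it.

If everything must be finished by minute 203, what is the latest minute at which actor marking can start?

125

The first take has no dependents, so it just needs to finish by minute 203. Starting by 203 − 35 = minute 168 achieves that.
Rehearsal must finish before the first take (must start by minute 168). With a 31-minute duration, rehearsal must start by 168 − 31 = minute 137.
Actor marking has several dependents: rehearsal (must start by minute 137); the first take (must start by minute 168, minus 15-minute gap → minute 153). The earliest of those limits is minute 137, so actor marking must start by 137 − 12 = minute 125.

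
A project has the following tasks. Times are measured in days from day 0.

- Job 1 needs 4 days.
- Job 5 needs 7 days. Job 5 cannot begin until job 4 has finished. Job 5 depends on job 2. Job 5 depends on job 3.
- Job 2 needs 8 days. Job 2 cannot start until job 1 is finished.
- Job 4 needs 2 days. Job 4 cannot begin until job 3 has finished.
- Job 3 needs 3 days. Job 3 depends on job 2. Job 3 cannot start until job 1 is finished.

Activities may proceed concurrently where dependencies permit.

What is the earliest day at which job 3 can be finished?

15

Job 1 can start immediately at day 0; it finishes at day 4.
Job 2 cannot begin until job 1 (finishes day 4). It runs from day 4 to 4 + 8 = day 12.
For job 3: job 2 (finishes day 12); job 1 (finishes day 4). Taking the maximum gives a start of day 12, and it finishes at 12 + 3 = day 15.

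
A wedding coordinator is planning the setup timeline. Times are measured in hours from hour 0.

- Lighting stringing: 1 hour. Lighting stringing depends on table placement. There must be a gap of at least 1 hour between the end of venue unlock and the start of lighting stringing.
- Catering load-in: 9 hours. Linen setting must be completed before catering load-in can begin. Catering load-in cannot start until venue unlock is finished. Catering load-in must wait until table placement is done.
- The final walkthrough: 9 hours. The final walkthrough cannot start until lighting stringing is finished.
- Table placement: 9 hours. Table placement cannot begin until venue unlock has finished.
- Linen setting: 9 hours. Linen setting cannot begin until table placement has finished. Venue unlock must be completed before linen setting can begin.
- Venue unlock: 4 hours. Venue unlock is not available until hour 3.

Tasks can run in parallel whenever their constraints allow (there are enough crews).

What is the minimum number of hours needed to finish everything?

34

Venue unlock cannot begin until its own release at hour 3. It runs from hour 3 to 3 + 4 = hour 7.
Table placement cannot begin until venue unlock (finishes hour 7). It runs from hour 7 to 7 + 9 = hour 16.
Lighting stringing has to wait for table placement (finishes hour 16); venue unlock (finishes hour 7, plus 1-hour gap → hour 8). The latest of these is hour 16, so lighting stringing runs hour 16 to 16 + 1 = hour 17.
The final walkthrough cannot begin until lighting stringing (finishes hour 17). It runs from hour 17 to 17 + 9 = hour 26.
For linen setting: table placement (finishes hour 16); venue unlock (finishes hour 7). Taking the maximum gives a start of hour 16, and it finishes at 16 + 9 = hour 25.
For catering load-in: linen setting (finishes hour 25); venue unlock (finishes hour 7); table placement (finishes hour 16). Taking the maximum gives a start of hour 25, and it finishes at 25 + 9 = hour 34.
All tasks are finished once the last one completes. Finish times: Venue unlock at 7, Table placement at 16, Linen setting at 25, Lighting stringing at 17, Catering load-in at 34, The final walkthrough at 26. The latest is hour 34.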